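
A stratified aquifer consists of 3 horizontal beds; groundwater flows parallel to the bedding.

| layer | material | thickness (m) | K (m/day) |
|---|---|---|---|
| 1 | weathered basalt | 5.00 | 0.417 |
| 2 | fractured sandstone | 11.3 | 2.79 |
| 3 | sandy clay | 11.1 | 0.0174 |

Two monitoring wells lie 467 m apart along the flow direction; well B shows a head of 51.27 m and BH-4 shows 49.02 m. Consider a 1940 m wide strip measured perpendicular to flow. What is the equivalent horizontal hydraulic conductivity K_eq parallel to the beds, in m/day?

1.23

Flow is parallel to layering, so each bed carries its own Darcy discharge and the transmissivities add.
Σ(K_i·b_i) = 0.417×5.00 + 2.79×11.3 + 0.0174×11.1 = 33.81 m²/day.
Total thickness b = 27.40 m, so K_eq = Σ(K_i·b_i)/b = 1.234 m/day.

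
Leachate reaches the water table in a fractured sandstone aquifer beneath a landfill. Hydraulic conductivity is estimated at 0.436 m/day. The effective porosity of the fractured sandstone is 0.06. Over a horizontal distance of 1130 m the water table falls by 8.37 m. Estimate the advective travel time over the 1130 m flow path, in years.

57.5

Hydraulic gradient i = Δh / L = 8.37 / 1130 = 0.007407.
Darcy flux q = K · i = 0.4360 × 0.007407 = 0.003229 m/day.
Seepage velocity v = q / n_e = 0.003229 / 0.06 = 0.05382 m/day.
Travel time t = L / v = 1130 / 0.05382 = 20994 days = 57.48 years.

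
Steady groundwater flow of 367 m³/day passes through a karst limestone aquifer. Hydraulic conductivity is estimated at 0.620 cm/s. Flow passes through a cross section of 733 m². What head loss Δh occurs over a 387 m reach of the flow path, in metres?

0.362

Convert K: 0.620 cm/s × 864 = 535.7 m/day.
From Q = K·A·i, i = Q / (K·A) = 367 / (535.7 × 733.0) = 0.0009347.
Head loss Δh = i · L = 0.0009347 × 387 = 0.3617 m.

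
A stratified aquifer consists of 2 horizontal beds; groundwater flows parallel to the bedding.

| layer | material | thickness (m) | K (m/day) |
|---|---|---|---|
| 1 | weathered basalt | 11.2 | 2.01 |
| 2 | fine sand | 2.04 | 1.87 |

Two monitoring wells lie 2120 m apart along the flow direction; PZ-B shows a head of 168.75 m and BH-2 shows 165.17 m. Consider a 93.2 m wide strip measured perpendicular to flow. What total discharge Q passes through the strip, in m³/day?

Flow is parallel to layering, so each bed carries its own Darcy discharge and the transmissivities add.
Σ(K_i·b_i) = 2.01×11.2 + 1.87×2.04 = 26.33 m²/day.
Hydraulic gradient i = (168.75 − 165.17) / 2120 = 3.58 / 2120 = 0.001689.
Q = Σ(K_i·b_i) · W · i = 26.33 × 93.2 × 0.001689 = 4.143 m³/day.

4.14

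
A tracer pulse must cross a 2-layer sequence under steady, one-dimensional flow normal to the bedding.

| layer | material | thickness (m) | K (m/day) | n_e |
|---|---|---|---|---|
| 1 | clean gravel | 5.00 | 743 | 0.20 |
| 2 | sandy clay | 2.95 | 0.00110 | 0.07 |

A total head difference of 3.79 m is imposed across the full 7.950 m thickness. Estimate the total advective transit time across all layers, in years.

2.34

With flow normal to the layers, continuity requires the same specific discharge q through every layer.
Σ(b_i/K_i) = 5.00/743 + 2.95/0.00110 = 2682 d.
q = Δh / Σ(b_i/K_i) = 3.79 / 2682 = 0.001413 m/day.
In each layer the seepage velocity is v_i = q/n_i, so the layer transit time is t_i = b_i·n_i / q:
  layer 1 (clean gravel): t_1 = 5.00 × 0.20 / 0.001413 = 707.6 d
  layer 2 (sandy clay): t_2 = 2.95 × 0.07 / 0.001413 = 146.1 d
Total t = Σ t_i = 853.7 days = 2.337 years.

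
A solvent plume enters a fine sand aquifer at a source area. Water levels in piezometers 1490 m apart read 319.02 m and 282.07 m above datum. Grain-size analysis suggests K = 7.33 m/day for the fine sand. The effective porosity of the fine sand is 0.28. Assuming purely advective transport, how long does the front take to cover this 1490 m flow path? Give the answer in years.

6.28

Hydraulic gradient i = (319.02 − 282.07) / 1490 = 36.95 / 1490 = 0.02480.
Darcy flux q = K · i = 7.330 × 0.02480 = 0.1818 m/day.
Seepage velocity v = q / n_e = 0.1818 / 0.28 = 0.6492 m/day.
Travel time t = L / v = 1490 / 0.6492 = 2295 days = 6.284 years.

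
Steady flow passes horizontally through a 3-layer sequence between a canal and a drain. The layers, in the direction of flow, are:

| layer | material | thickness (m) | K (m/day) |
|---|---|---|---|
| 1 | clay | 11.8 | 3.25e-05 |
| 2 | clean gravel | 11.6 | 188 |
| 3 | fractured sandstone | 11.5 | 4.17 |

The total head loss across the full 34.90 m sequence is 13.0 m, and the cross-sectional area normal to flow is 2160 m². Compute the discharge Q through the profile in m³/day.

Flow is perpendicular to layering, so the layers act in series and the equivalent K is the thickness-weighted harmonic mean.
Total thickness L = 11.8 + 11.6 + 11.5 = 34.90 m.
Σ(b_i/K_i) = 11.8/3.25e-05 + 11.6/188 + 11.5/4.17 = 3.631e+05 d.
K_eq = L / Σ(b_i/K_i) = 34.90 / 3.631e+05 = 9.612e-05 m/day.
Q = K_eq · A · (Δh/L) = 9.612e-05 × 2160 × (13.0/34.90) = 0.07734 m³/day.

0.0773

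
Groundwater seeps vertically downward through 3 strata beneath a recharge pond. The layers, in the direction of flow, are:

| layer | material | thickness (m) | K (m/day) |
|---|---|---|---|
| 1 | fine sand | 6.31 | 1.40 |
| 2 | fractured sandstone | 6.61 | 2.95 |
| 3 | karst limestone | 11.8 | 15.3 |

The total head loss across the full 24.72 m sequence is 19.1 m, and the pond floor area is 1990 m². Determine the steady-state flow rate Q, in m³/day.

5060

Flow is perpendicular to layering, so the layers act in series and the equivalent K is the thickness-weighted harmonic mean.
Total thickness L = 6.31 + 6.61 + 11.8 = 24.72 m.
Σ(b_i/K_i) = 6.31/1.40 + 6.61/2.95 + 11.8/15.3 = 7.519 d.
K_eq = L / Σ(b_i/K_i) = 24.72 / 7.519 = 3.288 m/day.
Q = K_eq · A · (Δh/L) = 3.288 × 1990 × (19.1/24.72) = 5055 m³/day.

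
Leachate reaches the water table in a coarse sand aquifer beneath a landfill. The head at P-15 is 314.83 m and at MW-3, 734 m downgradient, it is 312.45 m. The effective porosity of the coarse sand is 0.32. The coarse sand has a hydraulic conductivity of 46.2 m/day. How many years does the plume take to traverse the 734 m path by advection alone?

4.29

Hydraulic gradient i = (314.83 − 312.45) / 734 = 2.38 / 734 = 0.003243.
Darcy flux q = K · i = 46.20 × 0.003243 = 0.1498 m/day.
Seepage velocity v = q / n_e = 0.1498 / 0.32 = 0.4681 m/day.
Travel time t = L / v = 734 / 0.4681 = 1568 days = 4.293 years.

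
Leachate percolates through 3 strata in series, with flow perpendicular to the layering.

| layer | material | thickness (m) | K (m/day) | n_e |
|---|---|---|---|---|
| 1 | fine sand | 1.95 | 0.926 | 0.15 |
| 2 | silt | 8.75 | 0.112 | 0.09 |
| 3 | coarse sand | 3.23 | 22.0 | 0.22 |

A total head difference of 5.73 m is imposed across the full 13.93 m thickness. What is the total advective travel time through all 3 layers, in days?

25.1

With flow normal to the layers, continuity requires the same specific discharge q through every layer.
Σ(b_i/K_i) = 1.95/0.926 + 8.75/0.112 + 3.23/22.0 = 80.38 d.
q = Δh / Σ(b_i/K_i) = 5.73 / 80.38 = 0.07129 m/day.
In each layer the seepage velocity is v_i = q/n_i, so the layer transit time is t_i = b_i·n_i / q:
  layer 1 (fine sand): t_1 = 1.95 × 0.15 / 0.07129 = 4.103 d
  layer 2 (silt): t_2 = 8.75 × 0.09 / 0.07129 = 11.05 d
  layer 3 (coarse sand): t_3 = 3.23 × 0.22 / 0.07129 = 9.968 d
Total t = Σ t_i = 25.12 days.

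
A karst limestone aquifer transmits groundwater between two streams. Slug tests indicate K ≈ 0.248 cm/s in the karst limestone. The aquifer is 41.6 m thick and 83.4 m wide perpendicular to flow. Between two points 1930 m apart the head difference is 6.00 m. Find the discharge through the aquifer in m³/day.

Convert K: 0.248 cm/s × 864 = 214.3 m/day.
Cross-sectional area A = 83.4 × 41.6 = 3469 m².
Hydraulic gradient i = Δh / L = 6.00 / 1930 = 0.003109.
Darcy's law: Q = K · A · i = 214.3 × 3469 × 0.003109 = 2311 m³/day.

2310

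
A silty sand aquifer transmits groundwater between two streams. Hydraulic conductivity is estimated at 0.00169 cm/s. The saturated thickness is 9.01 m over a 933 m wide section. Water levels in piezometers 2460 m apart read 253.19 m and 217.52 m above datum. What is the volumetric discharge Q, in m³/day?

178

Convert K: 0.00169 cm/s × 864 = 1.460 m/day.
Cross-sectional area A = 933 × 9.01 = 8406 m².
Hydraulic gradient i = (253.19 − 217.52) / 2460 = 35.67 / 2460 = 0.01450.
Darcy's law: Q = K · A · i = 1.460 × 8406 × 0.01450 = 178.0 m³/day.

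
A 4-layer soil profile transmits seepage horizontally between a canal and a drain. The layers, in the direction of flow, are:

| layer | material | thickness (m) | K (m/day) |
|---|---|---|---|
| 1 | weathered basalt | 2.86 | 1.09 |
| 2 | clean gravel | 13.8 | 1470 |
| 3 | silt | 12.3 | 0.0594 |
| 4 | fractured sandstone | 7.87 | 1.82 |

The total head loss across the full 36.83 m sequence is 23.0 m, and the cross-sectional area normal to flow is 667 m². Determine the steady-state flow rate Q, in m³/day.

71.7

Flow is perpendicular to layering, so the layers act in series and the equivalent K is the thickness-weighted harmonic mean.
Total thickness L = 2.86 + 13.8 + 12.3 + 7.87 = 36.83 m.
Σ(b_i/K_i) = 2.86/1.09 + 13.8/1470 + 12.3/0.0594 + 7.87/1.82 = 214.0 d.
K_eq = L / Σ(b_i/K_i) = 36.83 / 214.0 = 0.1721 m/day.
Q = K_eq · A · (Δh/L) = 0.1721 × 667 × (23.0/36.83) = 71.68 m³/day.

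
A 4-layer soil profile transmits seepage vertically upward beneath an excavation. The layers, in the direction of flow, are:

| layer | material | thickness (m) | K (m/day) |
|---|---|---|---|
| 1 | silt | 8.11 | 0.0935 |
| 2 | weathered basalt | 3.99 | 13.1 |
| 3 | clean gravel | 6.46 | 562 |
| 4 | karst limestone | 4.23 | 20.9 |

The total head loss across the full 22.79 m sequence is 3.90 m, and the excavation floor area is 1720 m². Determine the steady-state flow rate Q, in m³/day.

Flow is perpendicular to layering, so the layers act in series and the equivalent K is the thickness-weighted harmonic mean.
Total thickness L = 8.11 + 3.99 + 6.46 + 4.23 = 22.79 m.
Σ(b_i/K_i) = 8.11/0.0935 + 3.99/13.1 + 6.46/562 + 4.23/20.9 = 87.26 d.
K_eq = L / Σ(b_i/K_i) = 22.79 / 87.26 = 0.2612 m/day.
Q = K_eq · A · (Δh/L) = 0.2612 × 1720 × (3.90/22.79) = 76.88 m³/day.

76.9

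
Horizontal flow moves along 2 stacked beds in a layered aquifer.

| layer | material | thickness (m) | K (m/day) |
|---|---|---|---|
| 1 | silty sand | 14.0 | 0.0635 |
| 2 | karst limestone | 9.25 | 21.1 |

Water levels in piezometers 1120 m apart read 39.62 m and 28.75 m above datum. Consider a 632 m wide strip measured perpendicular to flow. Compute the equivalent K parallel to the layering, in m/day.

Flow is parallel to layering, so each bed carries its own Darcy discharge and the transmissivities add.
Σ(K_i·b_i) = 0.0635×14.0 + 21.1×9.25 = 196.1 m²/day.
Total thickness b = 23.25 m, so K_eq = Σ(K_i·b_i)/b = 8.433 m/day.

8.43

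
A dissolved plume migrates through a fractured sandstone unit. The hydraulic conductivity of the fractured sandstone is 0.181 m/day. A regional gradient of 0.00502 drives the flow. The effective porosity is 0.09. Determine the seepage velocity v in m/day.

Hydraulic gradient i = 0.00502.
Darcy flux q = K · i = 0.1810 × 0.005020 = 0.0009086 m/day.
Seepage velocity v = q / n_e = 0.0009086 / 0.09 = 0.01010 m/day.

0.0101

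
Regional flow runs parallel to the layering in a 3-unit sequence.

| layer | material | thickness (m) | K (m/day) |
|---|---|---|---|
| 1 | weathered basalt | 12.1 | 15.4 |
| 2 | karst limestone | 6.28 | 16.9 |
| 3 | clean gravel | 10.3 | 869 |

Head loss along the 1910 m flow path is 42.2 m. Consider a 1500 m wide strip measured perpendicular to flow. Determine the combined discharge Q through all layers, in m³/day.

306000

Flow is parallel to layering, so each bed carries its own Darcy discharge and the transmissivities add.
Σ(K_i·b_i) = 15.4×12.1 + 16.9×6.28 + 869×10.3 = 9243 m²/day.
Hydraulic gradient i = Δh / L = 42.2 / 1910 = 0.02209.
Q = Σ(K_i·b_i) · W · i = 9243 × 1500 × 0.02209 = 3.063e+05 m³/day.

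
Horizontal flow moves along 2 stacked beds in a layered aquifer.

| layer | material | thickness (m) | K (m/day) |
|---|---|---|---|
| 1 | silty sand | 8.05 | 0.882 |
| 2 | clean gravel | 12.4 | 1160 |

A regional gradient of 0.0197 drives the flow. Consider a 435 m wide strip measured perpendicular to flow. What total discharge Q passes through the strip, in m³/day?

123000

Flow is parallel to layering, so each bed carries its own Darcy discharge and the transmissivities add.
Σ(K_i·b_i) = 0.882×8.05 + 1160×12.4 = 14391 m²/day.
Hydraulic gradient i = 0.0197.
Q = Σ(K_i·b_i) · W · i = 14391 × 435 × 0.01970 = 1.233e+05 m³/day.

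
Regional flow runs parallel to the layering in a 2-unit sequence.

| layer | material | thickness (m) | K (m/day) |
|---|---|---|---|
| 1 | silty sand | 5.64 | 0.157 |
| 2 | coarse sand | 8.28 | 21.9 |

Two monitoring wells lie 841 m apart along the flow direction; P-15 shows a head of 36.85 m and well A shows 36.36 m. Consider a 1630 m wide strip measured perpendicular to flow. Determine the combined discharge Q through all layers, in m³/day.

173

Flow is parallel to layering, so each bed carries its own Darcy discharge and the transmissivities add.
Σ(K_i·b_i) = 0.157×5.64 + 21.9×8.28 = 182.2 m²/day.
Hydraulic gradient i = (36.85 − 36.36) / 841 = 0.49 / 841 = 0.0005826.
Q = Σ(K_i·b_i) · W · i = 182.2 × 1630 × 0.0005826 = 173.1 m³/day.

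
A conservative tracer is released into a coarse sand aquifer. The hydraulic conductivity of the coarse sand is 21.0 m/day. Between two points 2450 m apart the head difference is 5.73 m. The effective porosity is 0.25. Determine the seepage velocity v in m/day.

0.196

Hydraulic gradient i = Δh / L = 5.73 / 2450 = 0.002339.
Darcy flux q = K · i = 21.00 × 0.002339 = 0.04911 m/day.
Seepage velocity v = q / n_e = 0.04911 / 0.25 = 0.1965 m/day.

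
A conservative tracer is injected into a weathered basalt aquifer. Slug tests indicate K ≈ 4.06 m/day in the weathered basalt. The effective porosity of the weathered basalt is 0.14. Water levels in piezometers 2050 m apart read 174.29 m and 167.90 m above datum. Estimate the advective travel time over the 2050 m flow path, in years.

Hydraulic gradient i = (174.29 − 167.90) / 2050 = 6.39 / 2050 = 0.003117.
Darcy flux q = K · i = 4.060 × 0.003117 = 0.01266 m/day.
Seepage velocity v = q / n_e = 0.01266 / 0.14 = 0.09040 m/day.
Travel time t = L / v = 2050 / 0.09040 = 22678 days = 62.09 years.

62.1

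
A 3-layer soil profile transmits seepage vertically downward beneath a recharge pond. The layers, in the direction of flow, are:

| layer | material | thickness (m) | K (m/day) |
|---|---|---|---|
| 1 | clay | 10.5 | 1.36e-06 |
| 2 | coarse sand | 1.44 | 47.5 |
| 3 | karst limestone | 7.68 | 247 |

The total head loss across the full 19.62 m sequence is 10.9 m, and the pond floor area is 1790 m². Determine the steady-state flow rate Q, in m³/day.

0.00253

Flow is perpendicular to layering, so the layers act in series and the equivalent K is the thickness-weighted harmonic mean.
Total thickness L = 10.5 + 1.44 + 7.68 = 19.62 m.
Σ(b_i/K_i) = 10.5/1.36e-06 + 1.44/47.5 + 7.68/247 = 7.721e+06 d.
K_eq = L / Σ(b_i/K_i) = 19.62 / 7.721e+06 = 2.541e-06 m/day.
Q = K_eq · A · (Δh/L) = 2.541e-06 × 1790 × (10.9/19.62) = 0.002527 m³/day.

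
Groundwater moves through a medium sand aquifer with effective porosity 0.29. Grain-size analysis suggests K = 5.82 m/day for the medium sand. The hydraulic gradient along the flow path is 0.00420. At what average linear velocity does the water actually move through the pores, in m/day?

Hydraulic gradient i = 0.00420.
Darcy flux q = K · i = 5.820 × 0.004200 = 0.02444 m/day.
Seepage velocity v = q / n_e = 0.02444 / 0.29 = 0.08429 m/day.

0.0843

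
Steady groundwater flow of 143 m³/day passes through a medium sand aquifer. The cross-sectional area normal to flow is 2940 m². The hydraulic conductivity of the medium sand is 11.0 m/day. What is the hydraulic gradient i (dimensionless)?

From Q = K·A·i, i = Q / (K·A) = 143 / (11.00 × 2940) = 0.004422.

0.00442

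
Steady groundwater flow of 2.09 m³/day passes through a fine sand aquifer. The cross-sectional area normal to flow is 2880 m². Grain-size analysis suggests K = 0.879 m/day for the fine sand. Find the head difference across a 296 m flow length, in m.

From Q = K·A·i, i = Q / (K·A) = 2.09 / (0.8790 × 2880) = 0.0008256.
Head loss Δh = i · L = 0.0008256 × 296 = 0.2444 m.

0.244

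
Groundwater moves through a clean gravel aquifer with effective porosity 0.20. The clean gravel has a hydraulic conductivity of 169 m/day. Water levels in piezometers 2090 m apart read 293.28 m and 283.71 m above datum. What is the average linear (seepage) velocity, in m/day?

Hydraulic gradient i = (293.28 − 283.71) / 2090 = 9.57 / 2090 = 0.004579.
Darcy flux q = K · i = 169.0 × 0.004579 = 0.7738 m/day.
Seepage velocity v = q / n_e = 0.7738 / 0.20 = 3.869 m/day.

3.87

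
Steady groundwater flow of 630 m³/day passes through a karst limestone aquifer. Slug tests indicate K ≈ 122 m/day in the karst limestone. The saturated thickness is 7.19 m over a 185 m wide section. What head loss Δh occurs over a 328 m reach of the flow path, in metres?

Cross-sectional area A = 185 × 7.19 = 1330 m².
From Q = K·A·i, i = Q / (K·A) = 630 / (122.0 × 1330) = 0.003882.
Head loss Δh = i · L = 0.003882 × 328 = 1.273 m.

1.27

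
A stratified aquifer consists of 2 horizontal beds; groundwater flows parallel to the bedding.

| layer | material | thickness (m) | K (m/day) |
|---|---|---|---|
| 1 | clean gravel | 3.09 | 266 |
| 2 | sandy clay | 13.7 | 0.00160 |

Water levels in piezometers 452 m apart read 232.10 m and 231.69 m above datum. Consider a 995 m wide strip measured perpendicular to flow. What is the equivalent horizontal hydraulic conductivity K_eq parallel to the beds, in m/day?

Flow is parallel to layering, so each bed carries its own Darcy discharge and the transmissivities add.
Σ(K_i·b_i) = 266×3.09 + 0.00160×13.7 = 822.0 m²/day.
Total thickness b = 16.79 m, so K_eq = Σ(K_i·b_i)/b = 48.96 m/day.

49.0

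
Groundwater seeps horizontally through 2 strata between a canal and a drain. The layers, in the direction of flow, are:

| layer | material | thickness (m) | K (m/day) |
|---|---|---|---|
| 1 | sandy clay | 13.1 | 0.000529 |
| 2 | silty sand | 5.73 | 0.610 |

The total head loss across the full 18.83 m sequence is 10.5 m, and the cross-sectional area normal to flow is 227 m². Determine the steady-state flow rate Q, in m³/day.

Flow is perpendicular to layering, so the layers act in series and the equivalent K is the thickness-weighted harmonic mean.
Total thickness L = 13.1 + 5.73 = 18.83 m.
Σ(b_i/K_i) = 13.1/0.000529 + 5.73/0.610 = 24773 d.
K_eq = L / Σ(b_i/K_i) = 18.83 / 24773 = 0.0007601 m/day.
Q = K_eq · A · (Δh/L) = 0.0007601 × 227 × (10.5/18.83) = 0.09621 m³/day.

0.0962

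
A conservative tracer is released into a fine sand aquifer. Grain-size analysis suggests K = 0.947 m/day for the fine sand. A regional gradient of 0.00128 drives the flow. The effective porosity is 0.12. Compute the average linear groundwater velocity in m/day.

Hydraulic gradient i = 0.00128.
Darcy flux q = K · i = 0.9470 × 0.001280 = 0.001212 m/day.
Seepage velocity v = q / n_e = 0.001212 / 0.12 = 0.01010 m/day.

0.0101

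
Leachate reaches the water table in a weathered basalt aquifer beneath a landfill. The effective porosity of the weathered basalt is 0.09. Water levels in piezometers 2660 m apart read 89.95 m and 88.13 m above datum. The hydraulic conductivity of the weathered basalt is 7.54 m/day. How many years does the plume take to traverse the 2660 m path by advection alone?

127

Hydraulic gradient i = (89.95 − 88.13) / 2660 = 1.82 / 2660 = 0.0006842.
Darcy flux q = K · i = 7.540 × 0.0006842 = 0.005159 m/day.
Seepage velocity v = q / n_e = 0.005159 / 0.09 = 0.05732 m/day.
Travel time t = L / v = 2660 / 0.05732 = 46405 days = 127.0 years.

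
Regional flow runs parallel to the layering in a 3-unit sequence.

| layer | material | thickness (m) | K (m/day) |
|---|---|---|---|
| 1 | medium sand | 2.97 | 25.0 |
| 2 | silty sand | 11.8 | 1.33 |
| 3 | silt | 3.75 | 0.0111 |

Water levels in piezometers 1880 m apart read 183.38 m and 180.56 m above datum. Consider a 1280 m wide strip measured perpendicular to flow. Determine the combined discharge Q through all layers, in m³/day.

Flow is parallel to layering, so each bed carries its own Darcy discharge and the transmissivities add.
Σ(K_i·b_i) = 25.0×2.97 + 1.33×11.8 + 0.0111×3.75 = 89.99 m²/day.
Hydraulic gradient i = (183.38 − 180.56) / 1880 = 2.82 / 1880 = 0.001500.
Q = Σ(K_i·b_i) · W · i = 89.99 × 1280 × 0.001500 = 172.8 m³/day.

173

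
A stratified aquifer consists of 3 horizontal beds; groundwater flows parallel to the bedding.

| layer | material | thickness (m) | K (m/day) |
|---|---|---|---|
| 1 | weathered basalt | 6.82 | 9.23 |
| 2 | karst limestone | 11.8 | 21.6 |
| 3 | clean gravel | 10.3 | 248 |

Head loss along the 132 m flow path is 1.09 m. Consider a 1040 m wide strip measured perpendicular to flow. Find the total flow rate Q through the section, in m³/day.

Flow is parallel to layering, so each bed carries its own Darcy discharge and the transmissivities add.
Σ(K_i·b_i) = 9.23×6.82 + 21.6×11.8 + 248×10.3 = 2872 m²/day.
Hydraulic gradient i = Δh / L = 1.09 / 132 = 0.008258.
Q = Σ(K_i·b_i) · W · i = 2872 × 1040 × 0.008258 = 24666 m³/day.

24700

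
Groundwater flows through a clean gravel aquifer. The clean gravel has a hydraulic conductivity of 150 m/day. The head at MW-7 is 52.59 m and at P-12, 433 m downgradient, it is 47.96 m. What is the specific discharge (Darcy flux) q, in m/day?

1.60

Hydraulic gradient i = (52.59 − 47.96) / 433 = 4.63 / 433 = 0.01069.
Specific discharge q = K · i = 150.0 × 0.01069 = 1.604 m/day.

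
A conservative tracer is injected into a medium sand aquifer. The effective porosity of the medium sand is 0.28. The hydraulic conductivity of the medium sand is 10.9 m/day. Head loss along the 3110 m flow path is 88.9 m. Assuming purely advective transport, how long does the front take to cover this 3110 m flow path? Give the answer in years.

7.65

Hydraulic gradient i = Δh / L = 88.9 / 3110 = 0.02859.
Darcy flux q = K · i = 10.90 × 0.02859 = 0.3116 m/day.
Seepage velocity v = q / n_e = 0.3116 / 0.28 = 1.113 m/day.
Travel time t = L / v = 3110 / 1.113 = 2795 days = 7.652 years.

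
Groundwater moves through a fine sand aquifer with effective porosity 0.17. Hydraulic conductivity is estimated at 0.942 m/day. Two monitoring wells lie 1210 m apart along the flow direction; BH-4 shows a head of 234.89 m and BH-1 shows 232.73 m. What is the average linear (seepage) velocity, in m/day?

Hydraulic gradient i = (234.89 − 232.73) / 1210 = 2.16 / 1210 = 0.001785.
Darcy flux q = K · i = 0.9420 × 0.001785 = 0.001682 m/day.
Seepage velocity v = q / n_e = 0.001682 / 0.17 = 0.009892 m/day.

0.00989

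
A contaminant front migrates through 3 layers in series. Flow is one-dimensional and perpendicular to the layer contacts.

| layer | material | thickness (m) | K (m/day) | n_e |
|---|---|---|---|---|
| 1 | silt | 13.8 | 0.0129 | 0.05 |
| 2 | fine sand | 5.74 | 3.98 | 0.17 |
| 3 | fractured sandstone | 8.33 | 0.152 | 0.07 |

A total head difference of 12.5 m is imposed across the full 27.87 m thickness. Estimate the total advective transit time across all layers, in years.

With flow normal to the layers, continuity requires the same specific discharge q through every layer.
Σ(b_i/K_i) = 13.8/0.0129 + 5.74/3.98 + 8.33/0.152 = 1126 d.
q = Δh / Σ(b_i/K_i) = 12.5 / 1126 = 0.01110 m/day.
In each layer the seepage velocity is v_i = q/n_i, so the layer transit time is t_i = b_i·n_i / q:
  layer 1 (silt): t_1 = 13.8 × 0.05 / 0.01110 = 62.16 d
  layer 2 (fine sand): t_2 = 5.74 × 0.17 / 0.01110 = 87.90 d
  layer 3 (fractured sandstone): t_3 = 8.33 × 0.07 / 0.01110 = 52.53 d
Total t = Σ t_i = 202.6 days = 0.5546 years.

0.555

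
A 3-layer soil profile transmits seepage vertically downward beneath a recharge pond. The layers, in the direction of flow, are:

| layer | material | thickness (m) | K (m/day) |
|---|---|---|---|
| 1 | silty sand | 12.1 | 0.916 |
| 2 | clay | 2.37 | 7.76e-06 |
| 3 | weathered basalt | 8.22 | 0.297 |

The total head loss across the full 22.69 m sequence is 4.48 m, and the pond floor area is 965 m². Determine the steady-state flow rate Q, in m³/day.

Flow is perpendicular to layering, so the layers act in series and the equivalent K is the thickness-weighted harmonic mean.
Total thickness L = 12.1 + 2.37 + 8.22 = 22.69 m.
Σ(b_i/K_i) = 12.1/0.916 + 2.37/7.76e-06 + 8.22/0.297 = 3.055e+05 d.
K_eq = L / Σ(b_i/K_i) = 22.69 / 3.055e+05 = 7.428e-05 m/day.
Q = K_eq · A · (Δh/L) = 7.428e-05 × 965 × (4.48/22.69) = 0.01415 m³/day.

0.0142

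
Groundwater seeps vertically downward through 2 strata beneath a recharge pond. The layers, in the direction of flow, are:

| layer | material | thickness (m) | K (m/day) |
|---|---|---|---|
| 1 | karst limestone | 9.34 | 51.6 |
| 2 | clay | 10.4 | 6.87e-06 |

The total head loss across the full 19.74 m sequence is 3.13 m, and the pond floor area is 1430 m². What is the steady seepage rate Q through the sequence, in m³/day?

Flow is perpendicular to layering, so the layers act in series and the equivalent K is the thickness-weighted harmonic mean.
Total thickness L = 9.34 + 10.4 = 19.74 m.
Σ(b_i/K_i) = 9.34/51.6 + 10.4/6.87e-06 = 1.514e+06 d.
K_eq = L / Σ(b_i/K_i) = 19.74 / 1.514e+06 = 1.304e-05 m/day.
Q = K_eq · A · (Δh/L) = 1.304e-05 × 1430 × (3.13/19.74) = 0.002957 m³/day.

0.00296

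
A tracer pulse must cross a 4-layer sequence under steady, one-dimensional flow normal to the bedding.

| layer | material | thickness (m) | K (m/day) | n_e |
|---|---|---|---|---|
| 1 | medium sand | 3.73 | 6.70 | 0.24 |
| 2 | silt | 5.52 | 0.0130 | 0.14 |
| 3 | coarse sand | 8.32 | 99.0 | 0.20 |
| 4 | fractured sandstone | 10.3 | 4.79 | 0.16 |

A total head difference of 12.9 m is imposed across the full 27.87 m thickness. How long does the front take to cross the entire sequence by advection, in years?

0.452

With flow normal to the layers, continuity requires the same specific discharge q through every layer.
Σ(b_i/K_i) = 3.73/6.70 + 5.52/0.0130 + 8.32/99.0 + 10.3/4.79 = 427.4 d.
q = Δh / Σ(b_i/K_i) = 12.9 / 427.4 = 0.03018 m/day.
In each layer the seepage velocity is v_i = q/n_i, so the layer transit time is t_i = b_i·n_i / q:
  layer 1 (medium sand): t_1 = 3.73 × 0.24 / 0.03018 = 29.66 d
  layer 2 (silt): t_2 = 5.52 × 0.14 / 0.03018 = 25.60 d
  layer 3 (coarse sand): t_3 = 8.32 × 0.20 / 0.03018 = 55.13 d
  layer 4 (fractured sandstone): t_4 = 10.3 × 0.16 / 0.03018 = 54.60 d
Total t = Σ t_i = 165.0 days = 0.4517 years.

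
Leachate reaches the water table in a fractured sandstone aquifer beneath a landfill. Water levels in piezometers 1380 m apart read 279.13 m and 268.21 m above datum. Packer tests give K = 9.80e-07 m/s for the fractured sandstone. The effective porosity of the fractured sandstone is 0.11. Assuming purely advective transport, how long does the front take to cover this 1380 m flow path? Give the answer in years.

620

Convert K: 9.80e-07 m/s × 86400 = 0.08467 m/day.
Hydraulic gradient i = (279.13 − 268.21) / 1380 = 10.92 / 1380 = 0.007913.
Darcy flux q = K · i = 0.08467 × 0.007913 = 0.0006700 m/day.
Seepage velocity v = q / n_e = 0.0006700 / 0.11 = 0.006091 m/day.
Travel time t = L / v = 1380 / 0.006091 = 2.266e+05 days = 620.3 years.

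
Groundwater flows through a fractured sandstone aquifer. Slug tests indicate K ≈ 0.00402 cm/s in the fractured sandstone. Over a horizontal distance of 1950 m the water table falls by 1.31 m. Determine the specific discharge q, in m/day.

Convert K: 0.00402 cm/s × 864 = 3.473 m/day.
Hydraulic gradient i = Δh / L = 1.31 / 1950 = 0.0006718.
Specific discharge q = K · i = 3.473 × 0.0006718 = 0.002333 m/day.

0.00233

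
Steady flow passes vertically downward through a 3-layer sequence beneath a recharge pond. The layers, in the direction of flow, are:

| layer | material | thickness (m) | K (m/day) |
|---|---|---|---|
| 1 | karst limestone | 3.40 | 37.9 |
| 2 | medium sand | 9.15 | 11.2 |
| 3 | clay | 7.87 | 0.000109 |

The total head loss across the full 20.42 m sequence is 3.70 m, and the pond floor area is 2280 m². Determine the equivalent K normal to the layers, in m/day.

0.000283

Flow is perpendicular to layering, so the layers act in series and the equivalent K is the thickness-weighted harmonic mean.
Total thickness L = 3.40 + 9.15 + 7.87 = 20.42 m.
Σ(b_i/K_i) = 3.40/37.9 + 9.15/11.2 + 7.87/0.000109 = 72203 d.
K_eq = L / Σ(b_i/K_i) = 20.42 / 72203 = 0.0002828 m/day.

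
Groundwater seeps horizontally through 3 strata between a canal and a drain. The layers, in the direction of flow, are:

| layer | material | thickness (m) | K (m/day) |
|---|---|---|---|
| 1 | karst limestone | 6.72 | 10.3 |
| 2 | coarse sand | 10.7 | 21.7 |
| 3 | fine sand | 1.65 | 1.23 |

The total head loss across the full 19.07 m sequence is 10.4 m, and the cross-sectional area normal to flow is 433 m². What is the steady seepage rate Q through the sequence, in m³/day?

Flow is perpendicular to layering, so the layers act in series and the equivalent K is the thickness-weighted harmonic mean.
Total thickness L = 6.72 + 10.7 + 1.65 = 19.07 m.
Σ(b_i/K_i) = 6.72/10.3 + 10.7/21.7 + 1.65/1.23 = 2.487 d.
K_eq = L / Σ(b_i/K_i) = 19.07 / 2.487 = 7.668 m/day.
Q = K_eq · A · (Δh/L) = 7.668 × 433 × (10.4/19.07) = 1811 m³/day.

1810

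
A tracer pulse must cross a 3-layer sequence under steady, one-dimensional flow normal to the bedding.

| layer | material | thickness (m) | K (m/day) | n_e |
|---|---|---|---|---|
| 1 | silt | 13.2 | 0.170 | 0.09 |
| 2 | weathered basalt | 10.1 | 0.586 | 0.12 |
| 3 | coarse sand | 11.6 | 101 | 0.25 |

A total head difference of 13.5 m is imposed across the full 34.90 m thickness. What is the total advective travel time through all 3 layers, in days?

With flow normal to the layers, continuity requires the same specific discharge q through every layer.
Σ(b_i/K_i) = 13.2/0.170 + 10.1/0.586 + 11.6/101 = 95.00 d.
q = Δh / Σ(b_i/K_i) = 13.5 / 95.00 = 0.1421 m/day.
In each layer the seepage velocity is v_i = q/n_i, so the layer transit time is t_i = b_i·n_i / q:
  layer 1 (silt): t_1 = 13.2 × 0.09 / 0.1421 = 8.360 d
  layer 2 (weathered basalt): t_2 = 10.1 × 0.12 / 0.1421 = 8.529 d
  layer 3 (coarse sand): t_3 = 11.6 × 0.25 / 0.1421 = 20.41 d
Total t = Σ t_i = 37.30 days.

37.3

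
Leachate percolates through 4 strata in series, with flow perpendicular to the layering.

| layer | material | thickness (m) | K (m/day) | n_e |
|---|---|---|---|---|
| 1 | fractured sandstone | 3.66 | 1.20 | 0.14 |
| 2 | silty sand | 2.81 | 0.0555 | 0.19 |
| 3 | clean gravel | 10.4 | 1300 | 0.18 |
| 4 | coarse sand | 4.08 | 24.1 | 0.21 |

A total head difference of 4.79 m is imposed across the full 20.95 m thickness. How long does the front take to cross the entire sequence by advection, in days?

With flow normal to the layers, continuity requires the same specific discharge q through every layer.
Σ(b_i/K_i) = 3.66/1.20 + 2.81/0.0555 + 10.4/1300 + 4.08/24.1 = 53.86 d.
q = Δh / Σ(b_i/K_i) = 4.79 / 53.86 = 0.08894 m/day.
In each layer the seepage velocity is v_i = q/n_i, so the layer transit time is t_i = b_i·n_i / q:
  layer 1 (fractured sandstone): t_1 = 3.66 × 0.14 / 0.08894 = 5.761 d
  layer 2 (silty sand): t_2 = 2.81 × 0.19 / 0.08894 = 6.003 d
  layer 3 (clean gravel): t_3 = 10.4 × 0.18 / 0.08894 = 21.05 d
  layer 4 (coarse sand): t_4 = 4.08 × 0.21 / 0.08894 = 9.634 d
Total t = Σ t_i = 42.45 days.

42.4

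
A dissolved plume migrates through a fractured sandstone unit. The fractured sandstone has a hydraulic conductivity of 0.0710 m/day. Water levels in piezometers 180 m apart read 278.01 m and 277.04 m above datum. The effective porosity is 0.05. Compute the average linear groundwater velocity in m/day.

0.00765

Hydraulic gradient i = (278.01 − 277.04) / 180 = 0.97 / 180 = 0.005389.
Darcy flux q = K · i = 0.07100 × 0.005389 = 0.0003826 m/day.
Seepage velocity v = q / n_e = 0.0003826 / 0.05 = 0.007652 m/day.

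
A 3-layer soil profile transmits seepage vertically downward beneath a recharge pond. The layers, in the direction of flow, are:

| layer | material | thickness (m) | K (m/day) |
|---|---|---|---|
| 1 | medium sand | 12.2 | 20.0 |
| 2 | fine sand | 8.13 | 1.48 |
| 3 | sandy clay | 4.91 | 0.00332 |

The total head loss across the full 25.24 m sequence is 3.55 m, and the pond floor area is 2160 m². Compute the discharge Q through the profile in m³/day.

5.16

Flow is perpendicular to layering, so the layers act in series and the equivalent K is the thickness-weighted harmonic mean.
Total thickness L = 12.2 + 8.13 + 4.91 = 25.24 m.
Σ(b_i/K_i) = 12.2/20.0 + 8.13/1.48 + 4.91/0.00332 = 1485 d.
K_eq = L / Σ(b_i/K_i) = 25.24 / 1485 = 0.01700 m/day.
Q = K_eq · A · (Δh/L) = 0.01700 × 2160 × (3.55/25.24) = 5.164 m³/day.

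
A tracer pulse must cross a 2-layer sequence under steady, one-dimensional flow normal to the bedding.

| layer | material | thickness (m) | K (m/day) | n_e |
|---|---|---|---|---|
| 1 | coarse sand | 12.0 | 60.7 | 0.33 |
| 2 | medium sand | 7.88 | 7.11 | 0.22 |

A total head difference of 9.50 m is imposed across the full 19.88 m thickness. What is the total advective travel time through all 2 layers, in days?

With flow normal to the layers, continuity requires the same specific discharge q through every layer.
Σ(b_i/K_i) = 12.0/60.7 + 7.88/7.11 = 1.306 d.
q = Δh / Σ(b_i/K_i) = 9.50 / 1.306 = 7.274 m/day.
In each layer the seepage velocity is v_i = q/n_i, so the layer transit time is t_i = b_i·n_i / q:
  layer 1 (coarse sand): t_1 = 12.0 × 0.33 / 7.274 = 0.5444 d
  layer 2 (medium sand): t_2 = 7.88 × 0.22 / 7.274 = 0.2383 d
Total t = Σ t_i = 0.7827 days.

0.783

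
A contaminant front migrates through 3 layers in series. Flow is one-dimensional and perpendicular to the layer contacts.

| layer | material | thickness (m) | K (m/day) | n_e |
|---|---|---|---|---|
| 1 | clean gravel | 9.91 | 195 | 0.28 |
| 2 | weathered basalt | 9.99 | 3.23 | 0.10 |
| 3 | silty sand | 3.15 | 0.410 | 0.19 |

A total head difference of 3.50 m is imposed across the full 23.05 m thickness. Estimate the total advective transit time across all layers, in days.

With flow normal to the layers, continuity requires the same specific discharge q through every layer.
Σ(b_i/K_i) = 9.91/195 + 9.99/3.23 + 3.15/0.410 = 10.83 d.
q = Δh / Σ(b_i/K_i) = 3.50 / 10.83 = 0.3233 m/day.
In each layer the seepage velocity is v_i = q/n_i, so the layer transit time is t_i = b_i·n_i / q:
  layer 1 (clean gravel): t_1 = 9.91 × 0.28 / 0.3233 = 8.583 d
  layer 2 (weathered basalt): t_2 = 9.99 × 0.10 / 0.3233 = 3.090 d
  layer 3 (silty sand): t_3 = 3.15 × 0.19 / 0.3233 = 1.851 d
Total t = Σ t_i = 13.52 days.

13.5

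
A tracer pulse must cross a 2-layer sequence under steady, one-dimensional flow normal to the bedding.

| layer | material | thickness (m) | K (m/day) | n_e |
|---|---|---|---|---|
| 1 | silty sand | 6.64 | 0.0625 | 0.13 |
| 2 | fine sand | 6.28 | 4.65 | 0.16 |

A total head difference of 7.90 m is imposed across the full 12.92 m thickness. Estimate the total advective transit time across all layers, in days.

25.4

With flow normal to the layers, continuity requires the same specific discharge q through every layer.
Σ(b_i/K_i) = 6.64/0.0625 + 6.28/4.65 = 107.6 d.
q = Δh / Σ(b_i/K_i) = 7.90 / 107.6 = 0.07343 m/day.
In each layer the seepage velocity is v_i = q/n_i, so the layer transit time is t_i = b_i·n_i / q:
  layer 1 (silty sand): t_1 = 6.64 × 0.13 / 0.07343 = 11.76 d
  layer 2 (fine sand): t_2 = 6.28 × 0.16 / 0.07343 = 13.68 d
Total t = Σ t_i = 25.44 days.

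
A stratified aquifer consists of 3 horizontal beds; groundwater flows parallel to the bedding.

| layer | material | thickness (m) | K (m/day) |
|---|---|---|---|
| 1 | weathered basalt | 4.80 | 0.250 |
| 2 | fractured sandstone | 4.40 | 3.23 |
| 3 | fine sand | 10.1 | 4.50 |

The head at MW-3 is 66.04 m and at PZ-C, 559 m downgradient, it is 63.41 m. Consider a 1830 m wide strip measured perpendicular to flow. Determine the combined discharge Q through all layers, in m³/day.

Flow is parallel to layering, so each bed carries its own Darcy discharge and the transmissivities add.
Σ(K_i·b_i) = 0.250×4.80 + 3.23×4.40 + 4.50×10.1 = 60.86 m²/day.
Hydraulic gradient i = (66.04 − 63.41) / 559 = 2.63 / 559 = 0.004705.
Q = Σ(K_i·b_i) · W · i = 60.86 × 1830 × 0.004705 = 524.0 m³/day.

524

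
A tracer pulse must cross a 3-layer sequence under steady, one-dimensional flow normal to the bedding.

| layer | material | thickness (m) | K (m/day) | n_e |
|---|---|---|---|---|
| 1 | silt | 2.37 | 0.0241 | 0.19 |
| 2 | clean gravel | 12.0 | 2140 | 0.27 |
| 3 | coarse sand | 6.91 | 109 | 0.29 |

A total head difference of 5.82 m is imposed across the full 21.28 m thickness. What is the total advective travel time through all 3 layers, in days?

96.3

With flow normal to the layers, continuity requires the same specific discharge q through every layer.
Σ(b_i/K_i) = 2.37/0.0241 + 12.0/2140 + 6.91/109 = 98.41 d.
q = Δh / Σ(b_i/K_i) = 5.82 / 98.41 = 0.05914 m/day.
In each layer the seepage velocity is v_i = q/n_i, so the layer transit time is t_i = b_i·n_i / q:
  layer 1 (silt): t_1 = 2.37 × 0.19 / 0.05914 = 7.614 d
  layer 2 (clean gravel): t_2 = 12.0 × 0.27 / 0.05914 = 54.78 d
  layer 3 (coarse sand): t_3 = 6.91 × 0.29 / 0.05914 = 33.88 d
Total t = Σ t_i = 96.28 days.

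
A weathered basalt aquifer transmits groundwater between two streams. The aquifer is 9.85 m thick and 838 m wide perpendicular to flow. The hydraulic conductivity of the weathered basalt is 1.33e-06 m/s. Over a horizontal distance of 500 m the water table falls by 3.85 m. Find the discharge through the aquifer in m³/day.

Convert K: 1.33e-06 m/s × 86400 = 0.1149 m/day.
Cross-sectional area A = 838 × 9.85 = 8254 m².
Hydraulic gradient i = Δh / L = 3.85 / 500 = 0.007700.
Darcy's law: Q = K · A · i = 0.1149 × 8254 × 0.007700 = 7.304 m³/day.

7.30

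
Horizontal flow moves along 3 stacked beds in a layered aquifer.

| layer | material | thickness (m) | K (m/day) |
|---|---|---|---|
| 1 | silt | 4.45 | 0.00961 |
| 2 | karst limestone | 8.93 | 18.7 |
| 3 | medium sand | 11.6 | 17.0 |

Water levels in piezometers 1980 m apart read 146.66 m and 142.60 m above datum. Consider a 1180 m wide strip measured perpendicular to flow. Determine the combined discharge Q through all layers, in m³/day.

881

Flow is parallel to layering, so each bed carries its own Darcy discharge and the transmissivities add.
Σ(K_i·b_i) = 0.00961×4.45 + 18.7×8.93 + 17.0×11.6 = 364.2 m²/day.
Hydraulic gradient i = (146.66 − 142.60) / 1980 = 4.06 / 1980 = 0.002051.
Q = Σ(K_i·b_i) · W · i = 364.2 × 1180 × 0.002051 = 881.3 m³/day.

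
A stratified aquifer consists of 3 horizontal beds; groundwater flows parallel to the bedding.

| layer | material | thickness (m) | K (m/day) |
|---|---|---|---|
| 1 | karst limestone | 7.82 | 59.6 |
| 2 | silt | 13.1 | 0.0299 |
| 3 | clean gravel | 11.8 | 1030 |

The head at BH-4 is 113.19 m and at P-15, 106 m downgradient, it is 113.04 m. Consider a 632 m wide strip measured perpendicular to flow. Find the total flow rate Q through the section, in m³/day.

11300

Flow is parallel to layering, so each bed carries its own Darcy discharge and the transmissivities add.
Σ(K_i·b_i) = 59.6×7.82 + 0.0299×13.1 + 1030×11.8 = 12620 m²/day.
Hydraulic gradient i = (113.19 − 113.04) / 106 = 0.15 / 106 = 0.001415.
Q = Σ(K_i·b_i) · W · i = 12620 × 632 × 0.001415 = 11287 m³/day.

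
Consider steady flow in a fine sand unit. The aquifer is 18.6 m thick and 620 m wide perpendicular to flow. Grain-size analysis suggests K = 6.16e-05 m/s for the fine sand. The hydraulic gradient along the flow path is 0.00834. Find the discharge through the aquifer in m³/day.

Convert K: 6.16e-05 m/s × 86400 = 5.322 m/day.
Cross-sectional area A = 620 × 18.6 = 11532 m².
Hydraulic gradient i = 0.00834.
Darcy's law: Q = K · A · i = 5.322 × 11532 × 0.008340 = 511.9 m³/day.

512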